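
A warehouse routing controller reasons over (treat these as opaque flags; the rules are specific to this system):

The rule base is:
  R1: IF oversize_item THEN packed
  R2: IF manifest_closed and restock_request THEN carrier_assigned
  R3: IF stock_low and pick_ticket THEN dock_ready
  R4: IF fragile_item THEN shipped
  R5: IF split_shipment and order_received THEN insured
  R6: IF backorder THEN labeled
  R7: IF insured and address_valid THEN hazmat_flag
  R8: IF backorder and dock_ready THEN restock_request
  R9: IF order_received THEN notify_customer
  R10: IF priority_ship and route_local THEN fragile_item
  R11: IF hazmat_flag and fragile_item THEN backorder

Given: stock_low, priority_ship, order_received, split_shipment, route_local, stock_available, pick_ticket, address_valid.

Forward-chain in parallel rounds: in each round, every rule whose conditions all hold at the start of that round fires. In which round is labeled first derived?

4

Round 1: R3 [IF stock_low and pick_ticket THEN dock_ready]; R5 [IF split_shipment and order_received THEN insured]; R9 [IF order_received THEN notify_customer]; R10 [IF priority_ship and route_local THEN fragile_item]. New: dock_ready, insured, notify_customer, fragile_item.
Round 2: R4 [IF fragile_item THEN shipped]; R7 [IF insured and address_valid THEN hazmat_flag]. New: shipped, hazmat_flag.
Round 3: R11 [IF hazmat_flag and fragile_item THEN backorder]. New: backorder.
Round 4: R6 [IF backorder THEN labeled]; R8 [IF backorder and dock_ready THEN restock_request]. New: labeled, restock_request.
labeled first appears in round 4.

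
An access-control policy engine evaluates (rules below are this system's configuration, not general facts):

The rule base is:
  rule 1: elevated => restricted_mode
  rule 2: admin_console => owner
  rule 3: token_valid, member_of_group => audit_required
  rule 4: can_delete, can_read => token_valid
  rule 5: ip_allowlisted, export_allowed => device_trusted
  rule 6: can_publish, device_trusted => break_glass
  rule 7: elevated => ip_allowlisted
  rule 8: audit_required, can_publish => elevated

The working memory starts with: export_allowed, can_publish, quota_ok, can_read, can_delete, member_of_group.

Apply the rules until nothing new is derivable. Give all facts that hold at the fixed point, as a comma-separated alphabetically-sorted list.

audit_required, break_glass, can_delete, can_publish, can_read, device_trusted, elevated, export_allowed, ip_allowlisted, member_of_group, quota_ok, restricted_mode, token_valid

Round 1 — rule 4, derive token_valid.
Round 2 — rule 3, derive audit_required.
Round 3 — rule 8, derive elevated.
Round 4 — rule 1, rule 7, derive restricted_mode, ip_allowlisted.
Round 5 — rule 5, derive device_trusted.
Round 6 — rule 6, derive break_glass.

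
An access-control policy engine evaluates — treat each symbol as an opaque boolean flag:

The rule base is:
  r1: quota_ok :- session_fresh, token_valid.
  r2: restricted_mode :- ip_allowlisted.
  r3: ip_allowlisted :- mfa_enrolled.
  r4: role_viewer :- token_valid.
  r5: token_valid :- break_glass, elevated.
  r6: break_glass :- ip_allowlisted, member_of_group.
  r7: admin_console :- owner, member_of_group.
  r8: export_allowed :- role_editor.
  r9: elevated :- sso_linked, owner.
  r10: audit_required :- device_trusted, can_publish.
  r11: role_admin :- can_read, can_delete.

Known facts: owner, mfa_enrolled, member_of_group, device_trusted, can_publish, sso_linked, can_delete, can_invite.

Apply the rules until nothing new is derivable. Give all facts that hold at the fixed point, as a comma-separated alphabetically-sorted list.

Round 1 — r3, r7, r9, r10, derive ip_allowlisted, admin_console, elevated, audit_required.
Round 2 — r2, r6, derive restricted_mode, break_glass.
Round 3 — r5, derive token_valid.
Round 4 — r4, derive role_viewer.

admin_console, audit_required, break_glass, can_delete, can_invite, can_publish, device_trusted, elevated, ip_allowlisted, member_of_group, mfa_enrolled, owner, restricted_mode, role_viewer, sso_linked, token_valid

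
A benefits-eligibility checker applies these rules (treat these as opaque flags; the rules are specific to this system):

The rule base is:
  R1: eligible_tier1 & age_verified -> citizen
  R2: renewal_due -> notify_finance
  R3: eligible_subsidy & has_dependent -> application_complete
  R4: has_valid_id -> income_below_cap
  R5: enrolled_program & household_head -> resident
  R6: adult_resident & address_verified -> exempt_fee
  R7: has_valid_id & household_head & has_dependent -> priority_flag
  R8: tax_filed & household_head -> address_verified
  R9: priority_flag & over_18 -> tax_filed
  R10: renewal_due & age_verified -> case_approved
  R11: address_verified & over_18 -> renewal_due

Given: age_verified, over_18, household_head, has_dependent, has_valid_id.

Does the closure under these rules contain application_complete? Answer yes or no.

Round 1 fires R4, R7, giving income_below_cap, priority_flag.
Round 2 fires R9, giving tax_filed.
Round 3 fires R8, giving address_verified.
Round 4 fires R11, giving renewal_due.
Round 5 fires R2, R10, giving notify_finance, case_approved.
Fixed point reached. application_complete is concluded only by R3; R3 needs eligible_subsidy (never derived).

no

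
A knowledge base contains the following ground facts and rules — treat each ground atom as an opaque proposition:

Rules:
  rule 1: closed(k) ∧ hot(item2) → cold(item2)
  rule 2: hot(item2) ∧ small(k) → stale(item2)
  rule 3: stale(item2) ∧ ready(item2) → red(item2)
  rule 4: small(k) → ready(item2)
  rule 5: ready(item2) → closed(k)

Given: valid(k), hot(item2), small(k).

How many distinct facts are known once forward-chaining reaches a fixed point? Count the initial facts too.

8

Round 1 fires rule 2, rule 4, giving stale(item2), ready(item2).
Round 2 fires rule 3, rule 5, giving red(item2), closed(k).
Round 3 fires rule 1, giving cold(item2).
Closure: {closed(k), cold(item2), hot(item2), ready(item2), red(item2), small(k), stale(item2), valid(k)} — 8 facts.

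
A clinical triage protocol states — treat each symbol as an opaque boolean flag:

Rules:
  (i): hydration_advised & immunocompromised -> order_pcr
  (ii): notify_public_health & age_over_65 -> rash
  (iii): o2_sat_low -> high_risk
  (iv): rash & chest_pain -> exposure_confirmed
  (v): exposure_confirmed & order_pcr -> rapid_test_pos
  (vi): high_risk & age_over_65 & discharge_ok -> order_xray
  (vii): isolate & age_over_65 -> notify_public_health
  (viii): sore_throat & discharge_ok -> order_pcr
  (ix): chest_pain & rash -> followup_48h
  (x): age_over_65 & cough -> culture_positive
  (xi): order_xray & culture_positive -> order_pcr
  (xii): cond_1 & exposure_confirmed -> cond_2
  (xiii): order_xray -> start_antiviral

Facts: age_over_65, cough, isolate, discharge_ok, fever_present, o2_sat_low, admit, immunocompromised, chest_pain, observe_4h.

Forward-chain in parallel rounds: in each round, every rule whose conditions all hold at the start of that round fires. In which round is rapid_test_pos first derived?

Round 1: (iii) [o2_sat_low -> high_risk]; (vii) [isolate & age_over_65 -> notify_public_health]; (x) [age_over_65 & cough -> culture_positive]. Adds high_risk, notify_public_health, culture_positive.
Round 2: (ii) [notify_public_health & age_over_65 -> rash]; (vi) [high_risk & age_over_65 & discharge_ok -> order_xray]. Adds rash, order_xray.
Round 3: (iv) [rash & chest_pain -> exposure_confirmed]; (ix) [chest_pain & rash -> followup_48h]; (xi) [order_xray & culture_positive -> order_pcr]; (xiii) [order_xray -> start_antiviral]. Adds exposure_confirmed, followup_48h, order_pcr, start_antiviral.
Round 4: (v) [exposure_confirmed & order_pcr -> rapid_test_pos]. Adds rapid_test_pos.
rapid_test_pos first appears in round 4.

4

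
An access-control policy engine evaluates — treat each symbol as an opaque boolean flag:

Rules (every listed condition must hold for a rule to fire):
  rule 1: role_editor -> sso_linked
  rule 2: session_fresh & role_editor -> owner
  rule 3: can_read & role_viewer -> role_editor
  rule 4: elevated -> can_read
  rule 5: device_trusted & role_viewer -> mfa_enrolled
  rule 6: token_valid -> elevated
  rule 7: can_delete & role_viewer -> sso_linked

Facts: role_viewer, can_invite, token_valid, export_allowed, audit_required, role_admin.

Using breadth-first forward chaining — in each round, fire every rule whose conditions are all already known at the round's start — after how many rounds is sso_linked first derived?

Round 1 fires rule 6, giving elevated.
Round 2 fires rule 4, giving can_read.
Round 3 fires rule 3, giving role_editor.
Round 4 fires rule 1, giving sso_linked.
sso_linked first appears in round 4.

4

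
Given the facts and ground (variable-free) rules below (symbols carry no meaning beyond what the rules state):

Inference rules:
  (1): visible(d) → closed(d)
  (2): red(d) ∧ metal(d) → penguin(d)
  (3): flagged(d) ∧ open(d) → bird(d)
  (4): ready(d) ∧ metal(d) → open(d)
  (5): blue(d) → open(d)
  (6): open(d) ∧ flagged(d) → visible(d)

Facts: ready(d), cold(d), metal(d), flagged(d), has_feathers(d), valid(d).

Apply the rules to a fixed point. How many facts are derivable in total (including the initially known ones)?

10

Round 1 — (4), derive open(d).
Round 2 — (3), (6), derive bird(d), visible(d).
Round 3 — (1), derive closed(d).
Closure: {bird(d), closed(d), cold(d), flagged(d), has_feathers(d), metal(d), open(d), ready(d), valid(d), visible(d)} — 10 facts.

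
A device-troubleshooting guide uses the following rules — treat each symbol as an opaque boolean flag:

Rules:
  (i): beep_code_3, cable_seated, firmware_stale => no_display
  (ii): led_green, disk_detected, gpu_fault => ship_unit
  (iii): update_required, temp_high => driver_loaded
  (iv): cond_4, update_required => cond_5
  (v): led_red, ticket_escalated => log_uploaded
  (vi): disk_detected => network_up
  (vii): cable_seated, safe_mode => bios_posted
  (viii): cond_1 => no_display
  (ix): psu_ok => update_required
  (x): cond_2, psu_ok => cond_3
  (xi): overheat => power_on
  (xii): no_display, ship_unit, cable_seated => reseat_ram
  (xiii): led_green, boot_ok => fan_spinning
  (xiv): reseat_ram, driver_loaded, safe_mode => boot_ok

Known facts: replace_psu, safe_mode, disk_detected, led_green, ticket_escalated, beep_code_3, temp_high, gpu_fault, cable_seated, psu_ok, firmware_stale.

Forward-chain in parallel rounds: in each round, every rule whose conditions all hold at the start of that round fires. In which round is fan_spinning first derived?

4

Round 1: (i) [beep_code_3, cable_seated, firmware_stale => no_display]; (ii) [led_green, disk_detected, gpu_fault => ship_unit]; (vi) [disk_detected => network_up]; (vii) [cable_seated, safe_mode => bios_posted]; (ix) [psu_ok => update_required]. Adds no_display, ship_unit, network_up, bios_posted, update_required.
Round 2: (iii) [update_required, temp_high => driver_loaded]; (xii) [no_display, ship_unit, cable_seated => reseat_ram]. Adds driver_loaded, reseat_ram.
Round 3: (xiv) [reseat_ram, driver_loaded, safe_mode => boot_ok]. Adds boot_ok.
Round 4: (xiii) [led_green, boot_ok => fan_spinning]. Adds fan_spinning.
fan_spinning first appears in round 4.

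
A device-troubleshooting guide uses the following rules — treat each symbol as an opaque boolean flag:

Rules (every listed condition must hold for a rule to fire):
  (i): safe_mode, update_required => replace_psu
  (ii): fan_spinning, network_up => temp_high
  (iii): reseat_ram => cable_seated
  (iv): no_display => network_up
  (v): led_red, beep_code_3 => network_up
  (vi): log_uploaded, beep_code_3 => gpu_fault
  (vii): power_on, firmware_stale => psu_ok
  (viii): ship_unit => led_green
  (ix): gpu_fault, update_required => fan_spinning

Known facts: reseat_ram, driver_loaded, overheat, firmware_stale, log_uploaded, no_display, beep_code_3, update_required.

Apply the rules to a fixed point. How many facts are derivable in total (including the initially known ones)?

13

Round 1 — (iii), (iv), (vi), derive cable_seated, network_up, gpu_fault.
Round 2 — (ix), derive fan_spinning.
Round 3 — (ii), derive temp_high.
Closure: {beep_code_3, cable_seated, driver_loaded, fan_spinning, firmware_stale, gpu_fault, log_uploaded, network_up, no_display, overheat, reseat_ram, temp_high, update_required} — 13 facts.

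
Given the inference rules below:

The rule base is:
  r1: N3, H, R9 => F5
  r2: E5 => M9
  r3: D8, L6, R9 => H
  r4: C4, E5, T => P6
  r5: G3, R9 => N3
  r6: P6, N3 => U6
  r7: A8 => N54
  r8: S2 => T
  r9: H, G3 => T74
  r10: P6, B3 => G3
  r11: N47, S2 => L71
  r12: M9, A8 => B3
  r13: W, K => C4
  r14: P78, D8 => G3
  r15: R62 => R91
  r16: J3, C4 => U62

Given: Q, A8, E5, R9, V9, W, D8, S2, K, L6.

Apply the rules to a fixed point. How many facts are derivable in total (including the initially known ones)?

Round 1 — r2, r3, r7, r8, r13, derive M9, H, N54, T, C4.
Round 2 — r4, r12, derive P6, B3.
Round 3 — r10, derive G3.
Round 4 — r5, r9, derive N3, T74.
Round 5 — r1, r6, derive F5, U6.
Closure: {A8, B3, C4, D8, E5, F5, G3, H, K, L6, M9, N3, N54, P6, Q, R9, S2, T, T74, U6, V9, W} — 22 facts.

22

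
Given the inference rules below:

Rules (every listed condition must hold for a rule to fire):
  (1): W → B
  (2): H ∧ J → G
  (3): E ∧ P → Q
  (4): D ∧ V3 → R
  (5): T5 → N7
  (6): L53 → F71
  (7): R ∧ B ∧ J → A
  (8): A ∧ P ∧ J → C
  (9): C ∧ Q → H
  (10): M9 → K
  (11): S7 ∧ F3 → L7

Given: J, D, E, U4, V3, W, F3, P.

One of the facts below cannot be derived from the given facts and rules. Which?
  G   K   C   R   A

K

Round 1 — (1), (3), (4), derive B, Q, R.
Round 2 — (7), derive A.
Round 3 — (8), derive C.
Round 4 — (9), derive H.
Round 5 — (2), derive G.
Derived: R (round 1), G (round 5), A (round 2), C (round 3). K never appears in any round.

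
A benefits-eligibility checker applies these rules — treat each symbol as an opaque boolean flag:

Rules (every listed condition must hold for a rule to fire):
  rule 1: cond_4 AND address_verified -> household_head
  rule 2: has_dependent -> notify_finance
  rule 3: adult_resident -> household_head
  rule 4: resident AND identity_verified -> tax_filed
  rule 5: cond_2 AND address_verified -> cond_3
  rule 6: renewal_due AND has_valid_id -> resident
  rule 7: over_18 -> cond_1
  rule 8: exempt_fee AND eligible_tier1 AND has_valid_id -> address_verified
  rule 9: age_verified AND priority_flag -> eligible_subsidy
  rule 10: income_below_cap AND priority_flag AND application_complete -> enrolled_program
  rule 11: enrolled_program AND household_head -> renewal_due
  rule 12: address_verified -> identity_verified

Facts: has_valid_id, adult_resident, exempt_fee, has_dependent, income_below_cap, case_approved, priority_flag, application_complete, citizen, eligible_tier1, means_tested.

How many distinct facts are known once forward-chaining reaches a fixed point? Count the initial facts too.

19

Round 1: rule 2 [has_dependent -> notify_finance]; rule 3 [adult_resident -> household_head]; rule 8 [exempt_fee AND eligible_tier1 AND has_valid_id -> address_verified]; rule 10 [income_below_cap AND priority_flag AND application_complete -> enrolled_program]. New: notify_finance, household_head, address_verified, enrolled_program.
Round 2: rule 11 [enrolled_program AND household_head -> renewal_due]; rule 12 [address_verified -> identity_verified]. New: renewal_due, identity_verified.
Round 3: rule 6 [renewal_due AND has_valid_id -> resident]. New: resident.
Round 4: rule 4 [resident AND identity_verified -> tax_filed]. New: tax_filed.
Closure: {address_verified, adult_resident, application_complete, case_approved, citizen, eligible_tier1, enrolled_program, exempt_fee, has_dependent, has_valid_id, household_head, identity_verified, income_below_cap, means_tested, notify_finance, priority_flag, renewal_due, resident, tax_filed} — 19 facts.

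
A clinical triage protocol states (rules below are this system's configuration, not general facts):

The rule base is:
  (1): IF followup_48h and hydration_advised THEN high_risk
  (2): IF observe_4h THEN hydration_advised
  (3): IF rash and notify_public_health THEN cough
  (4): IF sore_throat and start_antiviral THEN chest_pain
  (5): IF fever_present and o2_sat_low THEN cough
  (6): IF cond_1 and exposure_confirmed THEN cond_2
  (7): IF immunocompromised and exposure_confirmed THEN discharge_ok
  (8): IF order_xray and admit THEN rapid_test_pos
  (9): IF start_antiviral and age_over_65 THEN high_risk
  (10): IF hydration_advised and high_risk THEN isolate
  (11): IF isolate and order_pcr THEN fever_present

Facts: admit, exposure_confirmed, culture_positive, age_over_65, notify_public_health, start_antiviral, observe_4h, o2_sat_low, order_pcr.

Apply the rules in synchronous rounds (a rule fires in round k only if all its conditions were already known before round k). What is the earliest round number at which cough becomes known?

[1] (2) [IF observe_4h THEN hydration_advised]; (9) [IF start_antiviral and age_over_65 THEN high_risk]. ⇒ new: hydration_advised, high_risk.
[2] (10) [IF hydration_advised and high_risk THEN isolate]. ⇒ new: isolate.
[3] (11) [IF isolate and order_pcr THEN fever_present]. ⇒ new: fever_present.
[4] (5) [IF fever_present and o2_sat_low THEN cough]. ⇒ new: cough.
cough first appears in round 4.

4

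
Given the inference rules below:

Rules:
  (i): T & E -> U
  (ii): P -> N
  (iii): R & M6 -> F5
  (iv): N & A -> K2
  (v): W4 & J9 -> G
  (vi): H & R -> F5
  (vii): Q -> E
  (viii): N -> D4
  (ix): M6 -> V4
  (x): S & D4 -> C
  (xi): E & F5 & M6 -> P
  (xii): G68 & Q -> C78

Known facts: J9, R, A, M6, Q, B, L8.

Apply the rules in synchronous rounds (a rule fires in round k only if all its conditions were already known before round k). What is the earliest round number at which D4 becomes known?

4

Round 1 — (iii), (vii), (ix), derive F5, E, V4.
Round 2 — (xi), derive P.
Round 3 — (ii), derive N.
Round 4 — (iv), (viii), derive K2, D4.
D4 first appears in round 4.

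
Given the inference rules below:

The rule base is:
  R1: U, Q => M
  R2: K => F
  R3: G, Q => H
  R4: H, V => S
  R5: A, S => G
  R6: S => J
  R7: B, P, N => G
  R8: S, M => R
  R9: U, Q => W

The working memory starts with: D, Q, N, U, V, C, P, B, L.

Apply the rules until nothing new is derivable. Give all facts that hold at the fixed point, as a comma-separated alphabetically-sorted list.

Round 1 fires R1, R7, R9, giving M, G, W.
Round 2 fires R3, giving H.
Round 3 fires R4, giving S.
Round 4 fires R6, R8, giving J, R.

B, C, D, G, H, J, L, M, N, P, Q, R, S, U, V, W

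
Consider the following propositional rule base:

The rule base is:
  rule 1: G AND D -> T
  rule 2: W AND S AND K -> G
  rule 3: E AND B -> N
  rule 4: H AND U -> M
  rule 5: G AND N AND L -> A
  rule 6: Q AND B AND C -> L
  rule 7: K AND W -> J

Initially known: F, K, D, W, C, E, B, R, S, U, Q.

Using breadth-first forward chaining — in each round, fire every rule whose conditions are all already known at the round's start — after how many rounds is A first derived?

Round 1: rule 2 [W AND S AND K -> G]; rule 3 [E AND B -> N]; rule 6 [Q AND B AND C -> L]; rule 7 [K AND W -> J]. Adds G, N, L, J.
Round 2: rule 1 [G AND D -> T]; rule 5 [G AND N AND L -> A]. Adds T, A.
A first appears in round 2.

2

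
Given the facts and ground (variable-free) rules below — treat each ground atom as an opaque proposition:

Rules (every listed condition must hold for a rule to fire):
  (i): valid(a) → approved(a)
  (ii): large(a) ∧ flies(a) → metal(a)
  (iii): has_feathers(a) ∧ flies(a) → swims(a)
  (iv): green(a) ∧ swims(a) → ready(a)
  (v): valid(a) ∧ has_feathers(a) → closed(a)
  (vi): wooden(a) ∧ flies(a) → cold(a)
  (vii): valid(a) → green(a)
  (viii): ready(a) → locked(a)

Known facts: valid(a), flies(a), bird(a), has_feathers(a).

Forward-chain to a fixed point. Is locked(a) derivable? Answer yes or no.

Round 1 — (i), (iii), (v), (vii), derive approved(a), swims(a), closed(a), green(a).
Round 2 — (iv), derive ready(a).
Round 3 — (viii), derive locked(a).
locked(a) appears in round 3, so it is derivable.

yes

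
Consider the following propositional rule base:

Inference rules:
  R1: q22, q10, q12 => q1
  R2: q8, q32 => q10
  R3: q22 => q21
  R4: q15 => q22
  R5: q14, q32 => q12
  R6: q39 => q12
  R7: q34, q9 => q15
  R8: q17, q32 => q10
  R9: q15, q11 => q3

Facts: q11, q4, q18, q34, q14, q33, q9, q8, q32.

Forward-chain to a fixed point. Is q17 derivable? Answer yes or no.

no

[1] R2 [q8, q32 => q10]; R5 [q14, q32 => q12]; R7 [q34, q9 => q15]. ⇒ new: q10, q12, q15.
[2] R4 [q15 => q22]; R9 [q15, q11 => q3]. ⇒ new: q22, q3.
[3] R1 [q22, q10, q12 => q1]; R3 [q22 => q21]. ⇒ new: q1, q21.
Fixed point reached. No rule has q17 as a consequent, and it is not given.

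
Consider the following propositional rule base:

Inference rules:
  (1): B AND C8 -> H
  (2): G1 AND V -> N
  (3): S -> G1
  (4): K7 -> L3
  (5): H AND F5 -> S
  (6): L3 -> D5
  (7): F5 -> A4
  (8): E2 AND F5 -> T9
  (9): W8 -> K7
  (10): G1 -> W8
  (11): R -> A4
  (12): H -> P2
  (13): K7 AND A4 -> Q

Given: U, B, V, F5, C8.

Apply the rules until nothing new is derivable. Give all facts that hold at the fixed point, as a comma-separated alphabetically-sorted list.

A4, B, C8, D5, F5, G1, H, K7, L3, N, P2, Q, S, U, V, W8

Round 1 fires (1), (7), giving H, A4.
Round 2 fires (5), (12), giving S, P2.
Round 3 fires (3), giving G1.
Round 4 fires (2), (10), giving N, W8.
Round 5 fires (9), giving K7.
Round 6 fires (4), (13), giving L3, Q.
Round 7 fires (6), giving D5.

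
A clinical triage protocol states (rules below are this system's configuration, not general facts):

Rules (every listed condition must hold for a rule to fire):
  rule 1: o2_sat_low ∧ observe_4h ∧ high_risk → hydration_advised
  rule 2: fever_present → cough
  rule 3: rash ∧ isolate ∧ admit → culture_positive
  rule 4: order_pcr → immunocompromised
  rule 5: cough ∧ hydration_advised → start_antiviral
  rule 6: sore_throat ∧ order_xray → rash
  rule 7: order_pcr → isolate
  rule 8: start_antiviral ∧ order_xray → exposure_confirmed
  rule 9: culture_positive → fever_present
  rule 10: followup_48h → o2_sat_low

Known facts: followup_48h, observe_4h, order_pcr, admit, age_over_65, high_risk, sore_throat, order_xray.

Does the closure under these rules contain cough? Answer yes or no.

yes

Round 1 fires rule 4, rule 6, rule 7, rule 10, giving immunocompromised, rash, isolate, o2_sat_low.
Round 2 fires rule 1, rule 3, giving hydration_advised, culture_positive.
Round 3 fires rule 9, giving fever_present.
Round 4 fires rule 2, giving cough.
Round 5 fires rule 5, giving start_antiviral.
Round 6 fires rule 8, giving exposure_confirmed.
cough appears in round 4, so it is derivable.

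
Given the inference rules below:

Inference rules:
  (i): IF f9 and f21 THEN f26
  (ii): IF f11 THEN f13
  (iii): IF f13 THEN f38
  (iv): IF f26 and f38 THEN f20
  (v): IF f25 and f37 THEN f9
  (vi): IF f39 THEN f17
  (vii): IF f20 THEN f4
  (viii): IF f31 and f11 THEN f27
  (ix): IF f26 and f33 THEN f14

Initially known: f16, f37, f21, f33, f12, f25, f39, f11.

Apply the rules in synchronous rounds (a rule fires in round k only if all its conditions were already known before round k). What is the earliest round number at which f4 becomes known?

4

Round 1: (ii) [IF f11 THEN f13]; (v) [IF f25 and f37 THEN f9]; (vi) [IF f39 THEN f17]. Adds f13, f9, f17.
Round 2: (i) [IF f9 and f21 THEN f26]; (iii) [IF f13 THEN f38]. Adds f26, f38.
Round 3: (iv) [IF f26 and f38 THEN f20]; (ix) [IF f26 and f33 THEN f14]. Adds f20, f14.
Round 4: (vii) [IF f20 THEN f4]. Adds f4.
f4 first appears in round 4.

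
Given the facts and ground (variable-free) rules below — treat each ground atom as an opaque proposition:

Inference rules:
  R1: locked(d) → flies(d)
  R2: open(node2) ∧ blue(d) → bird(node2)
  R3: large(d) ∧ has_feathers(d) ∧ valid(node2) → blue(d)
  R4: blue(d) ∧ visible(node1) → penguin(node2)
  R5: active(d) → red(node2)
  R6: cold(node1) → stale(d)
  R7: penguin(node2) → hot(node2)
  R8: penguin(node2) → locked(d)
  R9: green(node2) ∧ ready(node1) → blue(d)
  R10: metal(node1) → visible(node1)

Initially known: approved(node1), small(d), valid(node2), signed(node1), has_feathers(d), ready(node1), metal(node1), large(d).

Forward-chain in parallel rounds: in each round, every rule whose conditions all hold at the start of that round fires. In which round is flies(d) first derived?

4

Round 1 — R3, R10, derive blue(d), visible(node1).
Round 2 — R4, derive penguin(node2).
Round 3 — R7, R8, derive hot(node2), locked(d).
Round 4 — R1, derive flies(d).
flies(d) first appears in round 4.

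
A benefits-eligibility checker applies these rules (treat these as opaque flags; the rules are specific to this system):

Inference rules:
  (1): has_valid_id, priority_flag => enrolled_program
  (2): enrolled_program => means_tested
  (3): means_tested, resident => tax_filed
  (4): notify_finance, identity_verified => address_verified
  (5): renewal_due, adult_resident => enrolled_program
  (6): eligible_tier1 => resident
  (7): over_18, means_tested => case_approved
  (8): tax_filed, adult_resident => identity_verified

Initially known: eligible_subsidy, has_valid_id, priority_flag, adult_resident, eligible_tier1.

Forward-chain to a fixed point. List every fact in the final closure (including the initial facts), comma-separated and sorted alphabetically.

adult_resident, eligible_subsidy, eligible_tier1, enrolled_program, has_valid_id, identity_verified, means_tested, priority_flag, resident, tax_filed

Round 1: (1) [has_valid_id, priority_flag => enrolled_program]; (6) [eligible_tier1 => resident]. Adds enrolled_program, resident.
Round 2: (2) [enrolled_program => means_tested]. Adds means_tested.
Round 3: (3) [means_tested, resident => tax_filed]. Adds tax_filed.
Round 4: (8) [tax_filed, adult_resident => identity_verified]. Adds identity_verified.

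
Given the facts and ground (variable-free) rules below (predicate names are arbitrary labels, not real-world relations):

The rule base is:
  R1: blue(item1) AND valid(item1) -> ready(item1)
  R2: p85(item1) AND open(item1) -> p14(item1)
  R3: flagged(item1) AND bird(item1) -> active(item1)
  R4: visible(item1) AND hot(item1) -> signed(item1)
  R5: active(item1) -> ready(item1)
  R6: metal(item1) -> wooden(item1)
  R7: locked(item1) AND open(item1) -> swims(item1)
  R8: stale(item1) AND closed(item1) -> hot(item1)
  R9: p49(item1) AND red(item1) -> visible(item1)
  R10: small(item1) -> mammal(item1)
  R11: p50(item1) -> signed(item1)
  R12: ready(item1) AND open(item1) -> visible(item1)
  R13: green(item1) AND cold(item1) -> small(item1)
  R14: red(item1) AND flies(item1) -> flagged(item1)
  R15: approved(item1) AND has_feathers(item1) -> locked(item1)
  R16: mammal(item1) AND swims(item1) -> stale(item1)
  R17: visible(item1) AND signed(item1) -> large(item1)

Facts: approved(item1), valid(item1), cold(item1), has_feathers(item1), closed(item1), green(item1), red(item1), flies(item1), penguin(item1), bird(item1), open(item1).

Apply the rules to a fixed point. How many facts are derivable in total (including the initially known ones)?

23

Round 1: R13 [green(item1) AND cold(item1) -> small(item1)]; R14 [red(item1) AND flies(item1) -> flagged(item1)]; R15 [approved(item1) AND has_feathers(item1) -> locked(item1)]. New: small(item1), flagged(item1), locked(item1).
Round 2: R3 [flagged(item1) AND bird(item1) -> active(item1)]; R7 [locked(item1) AND open(item1) -> swims(item1)]; R10 [small(item1) -> mammal(item1)]. New: active(item1), swims(item1), mammal(item1).
Round 3: R5 [active(item1) -> ready(item1)]; R16 [mammal(item1) AND swims(item1) -> stale(item1)]. New: ready(item1), stale(item1).
Round 4: R8 [stale(item1) AND closed(item1) -> hot(item1)]; R12 [ready(item1) AND open(item1) -> visible(item1)]. New: hot(item1), visible(item1).
Round 5: R4 [visible(item1) AND hot(item1) -> signed(item1)]. New: signed(item1).
Round 6: R17 [visible(item1) AND signed(item1) -> large(item1)]. New: large(item1).
Closure: {active(item1), approved(item1), bird(item1), closed(item1), cold(item1), flagged(item1), flies(item1), green(item1), has_feathers(item1), hot(item1), large(item1), locked(item1), mammal(item1), open(item1), penguin(item1), ready(item1), red(item1), signed(item1), small(item1), stale(item1), swims(item1), valid(item1), visible(item1)} — 23 facts.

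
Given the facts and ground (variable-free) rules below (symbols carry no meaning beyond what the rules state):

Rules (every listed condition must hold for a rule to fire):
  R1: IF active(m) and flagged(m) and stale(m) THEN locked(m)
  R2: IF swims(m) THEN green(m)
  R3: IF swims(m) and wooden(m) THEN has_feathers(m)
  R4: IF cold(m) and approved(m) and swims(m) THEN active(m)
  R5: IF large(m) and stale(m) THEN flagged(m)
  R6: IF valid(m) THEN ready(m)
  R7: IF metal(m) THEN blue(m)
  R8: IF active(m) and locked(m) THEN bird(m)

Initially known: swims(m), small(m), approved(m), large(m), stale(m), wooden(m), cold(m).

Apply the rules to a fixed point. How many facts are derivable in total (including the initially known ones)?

13

Round 1: R2 [IF swims(m) THEN green(m)]; R3 [IF swims(m) and wooden(m) THEN has_feathers(m)]; R4 [IF cold(m) and approved(m) and swims(m) THEN active(m)]; R5 [IF large(m) and stale(m) THEN flagged(m)]. Adds green(m), has_feathers(m), active(m), flagged(m).
Round 2: R1 [IF active(m) and flagged(m) and stale(m) THEN locked(m)]. Adds locked(m).
Round 3: R8 [IF active(m) and locked(m) THEN bird(m)]. Adds bird(m).
Closure: {active(m), approved(m), bird(m), cold(m), flagged(m), green(m), has_feathers(m), large(m), locked(m), small(m), stale(m), swims(m), wooden(m)} — 13 facts.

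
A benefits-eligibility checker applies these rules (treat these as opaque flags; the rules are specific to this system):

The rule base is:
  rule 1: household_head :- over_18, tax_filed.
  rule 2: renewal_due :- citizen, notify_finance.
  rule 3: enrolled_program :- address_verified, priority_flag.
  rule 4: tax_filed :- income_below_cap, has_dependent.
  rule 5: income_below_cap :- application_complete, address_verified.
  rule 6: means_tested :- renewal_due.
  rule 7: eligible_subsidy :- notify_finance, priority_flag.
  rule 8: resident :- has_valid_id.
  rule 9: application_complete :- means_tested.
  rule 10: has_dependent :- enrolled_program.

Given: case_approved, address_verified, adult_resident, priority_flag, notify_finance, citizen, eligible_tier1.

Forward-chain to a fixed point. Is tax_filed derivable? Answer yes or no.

Round 1 fires rule 2, rule 3, rule 7, giving renewal_due, enrolled_program, eligible_subsidy.
Round 2 fires rule 6, rule 10, giving means_tested, has_dependent.
Round 3 fires rule 9, giving application_complete.
Round 4 fires rule 5, giving income_below_cap.
Round 5 fires rule 4, giving tax_filed.
tax_filed appears in round 5, so it is derivable.

yes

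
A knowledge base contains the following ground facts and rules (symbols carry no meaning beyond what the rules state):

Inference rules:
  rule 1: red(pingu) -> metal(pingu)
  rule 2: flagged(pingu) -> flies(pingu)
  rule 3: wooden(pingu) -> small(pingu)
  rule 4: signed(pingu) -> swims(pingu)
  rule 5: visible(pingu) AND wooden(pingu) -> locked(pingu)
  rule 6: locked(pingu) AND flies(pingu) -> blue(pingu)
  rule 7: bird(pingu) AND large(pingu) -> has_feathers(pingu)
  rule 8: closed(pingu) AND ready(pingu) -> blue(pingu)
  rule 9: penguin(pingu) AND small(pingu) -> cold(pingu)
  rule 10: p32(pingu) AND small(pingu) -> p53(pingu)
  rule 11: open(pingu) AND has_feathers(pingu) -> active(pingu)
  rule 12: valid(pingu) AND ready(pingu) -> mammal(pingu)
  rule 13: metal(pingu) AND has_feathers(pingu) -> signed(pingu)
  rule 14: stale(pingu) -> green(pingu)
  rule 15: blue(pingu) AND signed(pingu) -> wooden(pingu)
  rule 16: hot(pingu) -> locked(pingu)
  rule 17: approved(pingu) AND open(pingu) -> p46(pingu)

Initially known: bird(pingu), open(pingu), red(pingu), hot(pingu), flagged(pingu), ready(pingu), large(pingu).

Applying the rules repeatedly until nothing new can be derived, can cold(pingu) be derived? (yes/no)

Round 1: rule 1 [red(pingu) -> metal(pingu)]; rule 2 [flagged(pingu) -> flies(pingu)]; rule 7 [bird(pingu) AND large(pingu) -> has_feathers(pingu)]; rule 16 [hot(pingu) -> locked(pingu)]. Adds metal(pingu), flies(pingu), has_feathers(pingu), locked(pingu).
Round 2: rule 6 [locked(pingu) AND flies(pingu) -> blue(pingu)]; rule 11 [open(pingu) AND has_feathers(pingu) -> active(pingu)]; rule 13 [metal(pingu) AND has_feathers(pingu) -> signed(pingu)]. Adds blue(pingu), active(pingu), signed(pingu).
Round 3: rule 4 [signed(pingu) -> swims(pingu)]; rule 15 [blue(pingu) AND signed(pingu) -> wooden(pingu)]. Adds swims(pingu), wooden(pingu).
Round 4: rule 3 [wooden(pingu) -> small(pingu)]. Adds small(pingu).
Fixed point reached. cold(pingu) is concluded only by rule 9; rule 9 needs penguin(pingu) (never derived).

no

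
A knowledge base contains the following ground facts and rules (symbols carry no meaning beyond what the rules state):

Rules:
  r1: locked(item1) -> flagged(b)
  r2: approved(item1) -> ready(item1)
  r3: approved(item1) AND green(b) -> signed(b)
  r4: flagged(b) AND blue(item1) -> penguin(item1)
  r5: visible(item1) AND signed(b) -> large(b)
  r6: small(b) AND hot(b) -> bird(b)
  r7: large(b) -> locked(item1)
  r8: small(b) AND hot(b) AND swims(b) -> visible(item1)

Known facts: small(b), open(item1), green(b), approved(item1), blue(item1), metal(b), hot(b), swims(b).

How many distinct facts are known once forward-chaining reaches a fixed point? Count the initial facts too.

[1] r2 [approved(item1) -> ready(item1)]; r3 [approved(item1) AND green(b) -> signed(b)]; r6 [small(b) AND hot(b) -> bird(b)]; r8 [small(b) AND hot(b) AND swims(b) -> visible(item1)]. ⇒ new: ready(item1), signed(b), bird(b), visible(item1).
[2] r5 [visible(item1) AND signed(b) -> large(b)]. ⇒ new: large(b).
[3] r7 [large(b) -> locked(item1)]. ⇒ new: locked(item1).
[4] r1 [locked(item1) -> flagged(b)]. ⇒ new: flagged(b).
[5] r4 [flagged(b) AND blue(item1) -> penguin(item1)]. ⇒ new: penguin(item1).
Closure: {approved(item1), bird(b), blue(item1), flagged(b), green(b), hot(b), large(b), locked(item1), metal(b), open(item1), penguin(item1), ready(item1), signed(b), small(b), swims(b), visible(item1)} — 16 facts.

16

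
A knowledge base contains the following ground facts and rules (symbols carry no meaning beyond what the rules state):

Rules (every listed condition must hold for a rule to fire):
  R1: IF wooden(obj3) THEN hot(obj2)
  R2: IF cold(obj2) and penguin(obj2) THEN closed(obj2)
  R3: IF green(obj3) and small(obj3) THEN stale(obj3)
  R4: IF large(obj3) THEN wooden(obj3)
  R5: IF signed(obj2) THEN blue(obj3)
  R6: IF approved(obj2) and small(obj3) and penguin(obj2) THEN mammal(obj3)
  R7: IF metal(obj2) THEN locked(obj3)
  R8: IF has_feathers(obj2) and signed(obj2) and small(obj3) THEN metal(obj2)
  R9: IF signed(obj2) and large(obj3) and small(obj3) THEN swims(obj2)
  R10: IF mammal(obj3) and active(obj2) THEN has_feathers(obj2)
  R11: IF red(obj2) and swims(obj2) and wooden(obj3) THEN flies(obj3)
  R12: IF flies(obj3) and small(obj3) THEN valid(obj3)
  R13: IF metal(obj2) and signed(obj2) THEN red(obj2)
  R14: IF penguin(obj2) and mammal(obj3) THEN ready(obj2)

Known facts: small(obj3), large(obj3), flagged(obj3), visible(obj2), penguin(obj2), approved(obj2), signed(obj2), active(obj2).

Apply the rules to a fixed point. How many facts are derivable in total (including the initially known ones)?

20

Round 1 fires R4, R5, R6, R9, giving wooden(obj3), blue(obj3), mammal(obj3), swims(obj2).
Round 2 fires R1, R10, R14, giving hot(obj2), has_feathers(obj2), ready(obj2).
Round 3 fires R8, giving metal(obj2).
Round 4 fires R7, R13, giving locked(obj3), red(obj2).
Round 5 fires R11, giving flies(obj3).
Round 6 fires R12, giving valid(obj3).
Closure: {active(obj2), approved(obj2), blue(obj3), flagged(obj3), flies(obj3), has_feathers(obj2), hot(obj2), large(obj3), locked(obj3), mammal(obj3), metal(obj2), penguin(obj2), ready(obj2), red(obj2), signed(obj2), small(obj3), swims(obj2), valid(obj3), visible(obj2), wooden(obj3)} — 20 facts.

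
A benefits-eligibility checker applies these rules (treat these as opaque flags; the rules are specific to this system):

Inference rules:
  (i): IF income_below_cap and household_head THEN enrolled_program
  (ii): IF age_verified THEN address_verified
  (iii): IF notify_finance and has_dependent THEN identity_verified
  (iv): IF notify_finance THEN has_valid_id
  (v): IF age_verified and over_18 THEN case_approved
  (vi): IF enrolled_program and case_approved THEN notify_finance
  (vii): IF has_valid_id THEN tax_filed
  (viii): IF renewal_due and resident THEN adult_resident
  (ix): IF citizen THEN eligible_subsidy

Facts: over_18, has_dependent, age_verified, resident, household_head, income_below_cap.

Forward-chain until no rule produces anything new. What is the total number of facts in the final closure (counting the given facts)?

13

Round 1 fires (i), (ii), (v), giving enrolled_program, address_verified, case_approved.
Round 2 fires (vi), giving notify_finance.
Round 3 fires (iii), (iv), giving identity_verified, has_valid_id.
Round 4 fires (vii), giving tax_filed.
Closure: {address_verified, age_verified, case_approved, enrolled_program, has_dependent, has_valid_id, household_head, identity_verified, income_below_cap, notify_finance, over_18, resident, tax_filed} — 13 facts.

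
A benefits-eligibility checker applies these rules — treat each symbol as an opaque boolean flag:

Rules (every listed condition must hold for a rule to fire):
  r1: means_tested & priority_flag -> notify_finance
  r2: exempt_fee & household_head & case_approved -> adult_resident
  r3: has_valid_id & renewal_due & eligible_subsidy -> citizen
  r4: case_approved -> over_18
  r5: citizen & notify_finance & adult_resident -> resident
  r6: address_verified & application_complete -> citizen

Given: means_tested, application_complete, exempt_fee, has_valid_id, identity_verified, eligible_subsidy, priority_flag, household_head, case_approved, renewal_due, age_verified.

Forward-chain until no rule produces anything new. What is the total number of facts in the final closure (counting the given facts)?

Round 1: r1 [means_tested & priority_flag -> notify_finance]; r2 [exempt_fee & household_head & case_approved -> adult_resident]; r3 [has_valid_id & renewal_due & eligible_subsidy -> citizen]; r4 [case_approved -> over_18]. Adds notify_finance, adult_resident, citizen, over_18.
Round 2: r5 [citizen & notify_finance & adult_resident -> resident]. Adds resident.
Closure: {adult_resident, age_verified, application_complete, case_approved, citizen, eligible_subsidy, exempt_fee, has_valid_id, household_head, identity_verified, means_tested, notify_finance, over_18, priority_flag, renewal_due, resident} — 16 facts.

16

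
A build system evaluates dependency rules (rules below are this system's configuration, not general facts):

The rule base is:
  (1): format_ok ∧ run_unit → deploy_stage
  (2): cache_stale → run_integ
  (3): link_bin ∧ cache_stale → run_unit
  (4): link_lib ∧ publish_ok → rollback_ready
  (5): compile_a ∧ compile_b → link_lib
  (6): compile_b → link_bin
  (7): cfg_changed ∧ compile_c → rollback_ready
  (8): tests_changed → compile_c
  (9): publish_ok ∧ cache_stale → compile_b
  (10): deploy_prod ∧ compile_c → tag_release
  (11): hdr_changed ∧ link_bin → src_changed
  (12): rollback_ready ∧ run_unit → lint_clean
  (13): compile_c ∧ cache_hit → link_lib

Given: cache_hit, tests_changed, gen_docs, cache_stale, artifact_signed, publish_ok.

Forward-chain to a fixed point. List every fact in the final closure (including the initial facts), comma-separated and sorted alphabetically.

artifact_signed, cache_hit, cache_stale, compile_b, compile_c, gen_docs, link_bin, link_lib, lint_clean, publish_ok, rollback_ready, run_integ, run_unit, tests_changed

[1] (2) [cache_stale → run_integ]; (8) [tests_changed → compile_c]; (9) [publish_ok ∧ cache_stale → compile_b]. ⇒ new: run_integ, compile_c, compile_b.
[2] (6) [compile_b → link_bin]; (13) [compile_c ∧ cache_hit → link_lib]. ⇒ new: link_bin, link_lib.
[3] (3) [link_bin ∧ cache_stale → run_unit]; (4) [link_lib ∧ publish_ok → rollback_ready]. ⇒ new: run_unit, rollback_ready.
[4] (12) [rollback_ready ∧ run_unit → lint_clean]. ⇒ new: lint_clean.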